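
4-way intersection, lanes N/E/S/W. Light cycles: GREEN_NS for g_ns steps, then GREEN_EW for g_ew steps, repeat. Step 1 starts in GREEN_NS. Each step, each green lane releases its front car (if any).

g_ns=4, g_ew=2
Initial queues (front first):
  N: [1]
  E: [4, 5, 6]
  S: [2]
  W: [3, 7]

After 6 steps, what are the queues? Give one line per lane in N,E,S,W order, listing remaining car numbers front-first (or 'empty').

Step 1 [NS]: N:car1-GO,E:wait,S:car2-GO,W:wait | queues: N=0 E=3 S=0 W=2
Step 2 [NS]: N:empty,E:wait,S:empty,W:wait | queues: N=0 E=3 S=0 W=2
Step 3 [NS]: N:empty,E:wait,S:empty,W:wait | queues: N=0 E=3 S=0 W=2
Step 4 [NS]: N:empty,E:wait,S:empty,W:wait | queues: N=0 E=3 S=0 W=2
Step 5 [EW]: N:wait,E:car4-GO,S:wait,W:car3-GO | queues: N=0 E=2 S=0 W=1
Step 6 [EW]: N:wait,E:car5-GO,S:wait,W:car7-GO | queues: N=0 E=1 S=0 W=0

N: empty
E: 6
S: empty
W: empty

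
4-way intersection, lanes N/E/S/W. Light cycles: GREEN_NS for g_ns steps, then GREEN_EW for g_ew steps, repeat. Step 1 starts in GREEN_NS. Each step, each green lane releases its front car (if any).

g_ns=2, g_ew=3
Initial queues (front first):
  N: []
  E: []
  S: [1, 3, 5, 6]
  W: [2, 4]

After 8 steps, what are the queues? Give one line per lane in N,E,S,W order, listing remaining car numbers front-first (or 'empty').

Step 1 [NS]: N:empty,E:wait,S:car1-GO,W:wait | queues: N=0 E=0 S=3 W=2
Step 2 [NS]: N:empty,E:wait,S:car3-GO,W:wait | queues: N=0 E=0 S=2 W=2
Step 3 [EW]: N:wait,E:empty,S:wait,W:car2-GO | queues: N=0 E=0 S=2 W=1
Step 4 [EW]: N:wait,E:empty,S:wait,W:car4-GO | queues: N=0 E=0 S=2 W=0
Step 5 [EW]: N:wait,E:empty,S:wait,W:empty | queues: N=0 E=0 S=2 W=0
Step 6 [NS]: N:empty,E:wait,S:car5-GO,W:wait | queues: N=0 E=0 S=1 W=0
Step 7 [NS]: N:empty,E:wait,S:car6-GO,W:wait | queues: N=0 E=0 S=0 W=0

N: empty
E: empty
S: empty
W: empty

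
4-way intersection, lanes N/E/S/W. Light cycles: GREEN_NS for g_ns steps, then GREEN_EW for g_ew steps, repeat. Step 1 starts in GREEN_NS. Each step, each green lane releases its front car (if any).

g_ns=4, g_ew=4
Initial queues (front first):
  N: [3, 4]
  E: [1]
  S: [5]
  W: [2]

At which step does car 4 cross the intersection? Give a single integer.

Step 1 [NS]: N:car3-GO,E:wait,S:car5-GO,W:wait | queues: N=1 E=1 S=0 W=1
Step 2 [NS]: N:car4-GO,E:wait,S:empty,W:wait | queues: N=0 E=1 S=0 W=1
Step 3 [NS]: N:empty,E:wait,S:empty,W:wait | queues: N=0 E=1 S=0 W=1
Step 4 [NS]: N:empty,E:wait,S:empty,W:wait | queues: N=0 E=1 S=0 W=1
Step 5 [EW]: N:wait,E:car1-GO,S:wait,W:car2-GO | queues: N=0 E=0 S=0 W=0
Car 4 crosses at step 2

2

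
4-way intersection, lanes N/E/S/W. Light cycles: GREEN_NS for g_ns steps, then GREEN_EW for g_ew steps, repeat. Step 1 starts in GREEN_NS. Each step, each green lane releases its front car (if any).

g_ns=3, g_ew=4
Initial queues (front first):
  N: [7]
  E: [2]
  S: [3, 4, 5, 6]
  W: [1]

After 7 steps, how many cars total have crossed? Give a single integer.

Step 1 [NS]: N:car7-GO,E:wait,S:car3-GO,W:wait | queues: N=0 E=1 S=3 W=1
Step 2 [NS]: N:empty,E:wait,S:car4-GO,W:wait | queues: N=0 E=1 S=2 W=1
Step 3 [NS]: N:empty,E:wait,S:car5-GO,W:wait | queues: N=0 E=1 S=1 W=1
Step 4 [EW]: N:wait,E:car2-GO,S:wait,W:car1-GO | queues: N=0 E=0 S=1 W=0
Step 5 [EW]: N:wait,E:empty,S:wait,W:empty | queues: N=0 E=0 S=1 W=0
Step 6 [EW]: N:wait,E:empty,S:wait,W:empty | queues: N=0 E=0 S=1 W=0
Step 7 [EW]: N:wait,E:empty,S:wait,W:empty | queues: N=0 E=0 S=1 W=0
Cars crossed by step 7: 6

Answer: 6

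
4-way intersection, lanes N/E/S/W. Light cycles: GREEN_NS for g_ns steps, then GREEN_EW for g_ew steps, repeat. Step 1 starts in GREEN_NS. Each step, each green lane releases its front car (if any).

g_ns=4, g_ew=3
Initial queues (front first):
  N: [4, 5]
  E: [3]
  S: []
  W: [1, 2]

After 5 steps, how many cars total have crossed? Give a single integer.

Step 1 [NS]: N:car4-GO,E:wait,S:empty,W:wait | queues: N=1 E=1 S=0 W=2
Step 2 [NS]: N:car5-GO,E:wait,S:empty,W:wait | queues: N=0 E=1 S=0 W=2
Step 3 [NS]: N:empty,E:wait,S:empty,W:wait | queues: N=0 E=1 S=0 W=2
Step 4 [NS]: N:empty,E:wait,S:empty,W:wait | queues: N=0 E=1 S=0 W=2
Step 5 [EW]: N:wait,E:car3-GO,S:wait,W:car1-GO | queues: N=0 E=0 S=0 W=1
Cars crossed by step 5: 4

Answer: 4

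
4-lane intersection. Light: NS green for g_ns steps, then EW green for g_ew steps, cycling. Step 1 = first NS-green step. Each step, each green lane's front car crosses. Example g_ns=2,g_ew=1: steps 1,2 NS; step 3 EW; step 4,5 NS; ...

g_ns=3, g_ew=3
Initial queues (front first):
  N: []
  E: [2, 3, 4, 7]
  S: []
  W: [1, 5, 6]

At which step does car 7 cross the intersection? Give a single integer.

Step 1 [NS]: N:empty,E:wait,S:empty,W:wait | queues: N=0 E=4 S=0 W=3
Step 2 [NS]: N:empty,E:wait,S:empty,W:wait | queues: N=0 E=4 S=0 W=3
Step 3 [NS]: N:empty,E:wait,S:empty,W:wait | queues: N=0 E=4 S=0 W=3
Step 4 [EW]: N:wait,E:car2-GO,S:wait,W:car1-GO | queues: N=0 E=3 S=0 W=2
Step 5 [EW]: N:wait,E:car3-GO,S:wait,W:car5-GO | queues: N=0 E=2 S=0 W=1
Step 6 [EW]: N:wait,E:car4-GO,S:wait,W:car6-GO | queues: N=0 E=1 S=0 W=0
Step 7 [NS]: N:empty,E:wait,S:empty,W:wait | queues: N=0 E=1 S=0 W=0
Step 8 [NS]: N:empty,E:wait,S:empty,W:wait | queues: N=0 E=1 S=0 W=0
Step 9 [NS]: N:empty,E:wait,S:empty,W:wait | queues: N=0 E=1 S=0 W=0
Step 10 [EW]: N:wait,E:car7-GO,S:wait,W:empty | queues: N=0 E=0 S=0 W=0
Car 7 crosses at step 10

10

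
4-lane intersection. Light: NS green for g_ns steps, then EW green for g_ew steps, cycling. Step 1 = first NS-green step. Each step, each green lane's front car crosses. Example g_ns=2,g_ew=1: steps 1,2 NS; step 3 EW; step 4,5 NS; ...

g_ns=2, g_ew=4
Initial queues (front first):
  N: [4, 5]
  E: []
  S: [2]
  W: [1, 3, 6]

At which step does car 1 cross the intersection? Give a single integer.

Step 1 [NS]: N:car4-GO,E:wait,S:car2-GO,W:wait | queues: N=1 E=0 S=0 W=3
Step 2 [NS]: N:car5-GO,E:wait,S:empty,W:wait | queues: N=0 E=0 S=0 W=3
Step 3 [EW]: N:wait,E:empty,S:wait,W:car1-GO | queues: N=0 E=0 S=0 W=2
Step 4 [EW]: N:wait,E:empty,S:wait,W:car3-GO | queues: N=0 E=0 S=0 W=1
Step 5 [EW]: N:wait,E:empty,S:wait,W:car6-GO | queues: N=0 E=0 S=0 W=0
Car 1 crosses at step 3

3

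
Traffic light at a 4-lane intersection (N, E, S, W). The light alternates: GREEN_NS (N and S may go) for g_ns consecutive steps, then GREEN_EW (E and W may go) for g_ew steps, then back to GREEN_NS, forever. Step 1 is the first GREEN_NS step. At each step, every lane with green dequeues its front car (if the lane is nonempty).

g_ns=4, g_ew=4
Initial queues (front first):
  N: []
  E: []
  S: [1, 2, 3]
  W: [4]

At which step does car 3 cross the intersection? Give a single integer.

Step 1 [NS]: N:empty,E:wait,S:car1-GO,W:wait | queues: N=0 E=0 S=2 W=1
Step 2 [NS]: N:empty,E:wait,S:car2-GO,W:wait | queues: N=0 E=0 S=1 W=1
Step 3 [NS]: N:empty,E:wait,S:car3-GO,W:wait | queues: N=0 E=0 S=0 W=1
Step 4 [NS]: N:empty,E:wait,S:empty,W:wait | queues: N=0 E=0 S=0 W=1
Step 5 [EW]: N:wait,E:empty,S:wait,W:car4-GO | queues: N=0 E=0 S=0 W=0
Car 3 crosses at step 3

3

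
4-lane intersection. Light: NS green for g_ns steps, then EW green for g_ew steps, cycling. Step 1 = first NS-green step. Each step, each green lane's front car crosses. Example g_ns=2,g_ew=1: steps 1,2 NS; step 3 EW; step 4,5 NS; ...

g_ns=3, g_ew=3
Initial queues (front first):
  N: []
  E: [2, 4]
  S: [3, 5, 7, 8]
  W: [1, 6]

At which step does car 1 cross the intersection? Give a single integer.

Step 1 [NS]: N:empty,E:wait,S:car3-GO,W:wait | queues: N=0 E=2 S=3 W=2
Step 2 [NS]: N:empty,E:wait,S:car5-GO,W:wait | queues: N=0 E=2 S=2 W=2
Step 3 [NS]: N:empty,E:wait,S:car7-GO,W:wait | queues: N=0 E=2 S=1 W=2
Step 4 [EW]: N:wait,E:car2-GO,S:wait,W:car1-GO | queues: N=0 E=1 S=1 W=1
Step 5 [EW]: N:wait,E:car4-GO,S:wait,W:car6-GO | queues: N=0 E=0 S=1 W=0
Step 6 [EW]: N:wait,E:empty,S:wait,W:empty | queues: N=0 E=0 S=1 W=0
Step 7 [NS]: N:empty,E:wait,S:car8-GO,W:wait | queues: N=0 E=0 S=0 W=0
Car 1 crosses at step 4

4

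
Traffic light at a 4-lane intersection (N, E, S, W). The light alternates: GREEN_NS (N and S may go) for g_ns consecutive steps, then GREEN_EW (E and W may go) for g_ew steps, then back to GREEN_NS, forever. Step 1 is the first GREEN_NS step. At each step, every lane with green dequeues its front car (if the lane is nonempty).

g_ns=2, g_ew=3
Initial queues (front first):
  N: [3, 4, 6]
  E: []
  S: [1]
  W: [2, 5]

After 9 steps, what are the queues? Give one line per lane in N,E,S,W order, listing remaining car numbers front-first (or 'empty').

Step 1 [NS]: N:car3-GO,E:wait,S:car1-GO,W:wait | queues: N=2 E=0 S=0 W=2
Step 2 [NS]: N:car4-GO,E:wait,S:empty,W:wait | queues: N=1 E=0 S=0 W=2
Step 3 [EW]: N:wait,E:empty,S:wait,W:car2-GO | queues: N=1 E=0 S=0 W=1
Step 4 [EW]: N:wait,E:empty,S:wait,W:car5-GO | queues: N=1 E=0 S=0 W=0
Step 5 [EW]: N:wait,E:empty,S:wait,W:empty | queues: N=1 E=0 S=0 W=0
Step 6 [NS]: N:car6-GO,E:wait,S:empty,W:wait | queues: N=0 E=0 S=0 W=0

N: empty
E: empty
S: empty
W: empty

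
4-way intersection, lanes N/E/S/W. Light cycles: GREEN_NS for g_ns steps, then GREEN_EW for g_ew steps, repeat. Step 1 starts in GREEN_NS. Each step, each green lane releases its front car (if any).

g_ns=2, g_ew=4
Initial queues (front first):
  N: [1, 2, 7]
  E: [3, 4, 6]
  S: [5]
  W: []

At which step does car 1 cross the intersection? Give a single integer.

Step 1 [NS]: N:car1-GO,E:wait,S:car5-GO,W:wait | queues: N=2 E=3 S=0 W=0
Step 2 [NS]: N:car2-GO,E:wait,S:empty,W:wait | queues: N=1 E=3 S=0 W=0
Step 3 [EW]: N:wait,E:car3-GO,S:wait,W:empty | queues: N=1 E=2 S=0 W=0
Step 4 [EW]: N:wait,E:car4-GO,S:wait,W:empty | queues: N=1 E=1 S=0 W=0
Step 5 [EW]: N:wait,E:car6-GO,S:wait,W:empty | queues: N=1 E=0 S=0 W=0
Step 6 [EW]: N:wait,E:empty,S:wait,W:empty | queues: N=1 E=0 S=0 W=0
Step 7 [NS]: N:car7-GO,E:wait,S:empty,W:wait | queues: N=0 E=0 S=0 W=0
Car 1 crosses at step 1

1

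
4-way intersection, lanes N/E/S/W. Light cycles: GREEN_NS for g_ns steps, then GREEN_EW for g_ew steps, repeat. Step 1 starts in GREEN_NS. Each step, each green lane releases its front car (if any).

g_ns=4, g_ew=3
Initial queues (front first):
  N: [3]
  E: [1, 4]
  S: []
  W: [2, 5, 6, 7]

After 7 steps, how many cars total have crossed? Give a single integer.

Step 1 [NS]: N:car3-GO,E:wait,S:empty,W:wait | queues: N=0 E=2 S=0 W=4
Step 2 [NS]: N:empty,E:wait,S:empty,W:wait | queues: N=0 E=2 S=0 W=4
Step 3 [NS]: N:empty,E:wait,S:empty,W:wait | queues: N=0 E=2 S=0 W=4
Step 4 [NS]: N:empty,E:wait,S:empty,W:wait | queues: N=0 E=2 S=0 W=4
Step 5 [EW]: N:wait,E:car1-GO,S:wait,W:car2-GO | queues: N=0 E=1 S=0 W=3
Step 6 [EW]: N:wait,E:car4-GO,S:wait,W:car5-GO | queues: N=0 E=0 S=0 W=2
Step 7 [EW]: N:wait,E:empty,S:wait,W:car6-GO | queues: N=0 E=0 S=0 W=1
Cars crossed by step 7: 6

Answer: 6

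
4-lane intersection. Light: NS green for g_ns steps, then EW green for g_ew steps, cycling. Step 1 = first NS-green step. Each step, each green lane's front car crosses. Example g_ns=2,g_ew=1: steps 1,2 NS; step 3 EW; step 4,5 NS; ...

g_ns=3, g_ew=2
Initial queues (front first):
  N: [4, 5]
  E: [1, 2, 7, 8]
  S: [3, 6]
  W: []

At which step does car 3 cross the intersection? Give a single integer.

Step 1 [NS]: N:car4-GO,E:wait,S:car3-GO,W:wait | queues: N=1 E=4 S=1 W=0
Step 2 [NS]: N:car5-GO,E:wait,S:car6-GO,W:wait | queues: N=0 E=4 S=0 W=0
Step 3 [NS]: N:empty,E:wait,S:empty,W:wait | queues: N=0 E=4 S=0 W=0
Step 4 [EW]: N:wait,E:car1-GO,S:wait,W:empty | queues: N=0 E=3 S=0 W=0
Step 5 [EW]: N:wait,E:car2-GO,S:wait,W:empty | queues: N=0 E=2 S=0 W=0
Step 6 [NS]: N:empty,E:wait,S:empty,W:wait | queues: N=0 E=2 S=0 W=0
Step 7 [NS]: N:empty,E:wait,S:empty,W:wait | queues: N=0 E=2 S=0 W=0
Step 8 [NS]: N:empty,E:wait,S:empty,W:wait | queues: N=0 E=2 S=0 W=0
Step 9 [EW]: N:wait,E:car7-GO,S:wait,W:empty | queues: N=0 E=1 S=0 W=0
Step 10 [EW]: N:wait,E:car8-GO,S:wait,W:empty | queues: N=0 E=0 S=0 W=0
Car 3 crosses at step 1

1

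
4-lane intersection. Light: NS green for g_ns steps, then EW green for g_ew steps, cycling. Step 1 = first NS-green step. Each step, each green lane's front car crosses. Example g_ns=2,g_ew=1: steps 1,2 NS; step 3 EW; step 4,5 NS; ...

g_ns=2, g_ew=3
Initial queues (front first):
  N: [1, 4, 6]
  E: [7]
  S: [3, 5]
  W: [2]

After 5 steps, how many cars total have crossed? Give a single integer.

Answer: 6

Derivation:
Step 1 [NS]: N:car1-GO,E:wait,S:car3-GO,W:wait | queues: N=2 E=1 S=1 W=1
Step 2 [NS]: N:car4-GO,E:wait,S:car5-GO,W:wait | queues: N=1 E=1 S=0 W=1
Step 3 [EW]: N:wait,E:car7-GO,S:wait,W:car2-GO | queues: N=1 E=0 S=0 W=0
Step 4 [EW]: N:wait,E:empty,S:wait,W:empty | queues: N=1 E=0 S=0 W=0
Step 5 [EW]: N:wait,E:empty,S:wait,W:empty | queues: N=1 E=0 S=0 W=0
Cars crossed by step 5: 6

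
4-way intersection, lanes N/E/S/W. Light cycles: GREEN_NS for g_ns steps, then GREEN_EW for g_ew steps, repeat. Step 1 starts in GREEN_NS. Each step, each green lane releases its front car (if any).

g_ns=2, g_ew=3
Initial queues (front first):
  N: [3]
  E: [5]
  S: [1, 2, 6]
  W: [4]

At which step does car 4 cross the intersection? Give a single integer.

Step 1 [NS]: N:car3-GO,E:wait,S:car1-GO,W:wait | queues: N=0 E=1 S=2 W=1
Step 2 [NS]: N:empty,E:wait,S:car2-GO,W:wait | queues: N=0 E=1 S=1 W=1
Step 3 [EW]: N:wait,E:car5-GO,S:wait,W:car4-GO | queues: N=0 E=0 S=1 W=0
Step 4 [EW]: N:wait,E:empty,S:wait,W:empty | queues: N=0 E=0 S=1 W=0
Step 5 [EW]: N:wait,E:empty,S:wait,W:empty | queues: N=0 E=0 S=1 W=0
Step 6 [NS]: N:empty,E:wait,S:car6-GO,W:wait | queues: N=0 E=0 S=0 W=0
Car 4 crosses at step 3

3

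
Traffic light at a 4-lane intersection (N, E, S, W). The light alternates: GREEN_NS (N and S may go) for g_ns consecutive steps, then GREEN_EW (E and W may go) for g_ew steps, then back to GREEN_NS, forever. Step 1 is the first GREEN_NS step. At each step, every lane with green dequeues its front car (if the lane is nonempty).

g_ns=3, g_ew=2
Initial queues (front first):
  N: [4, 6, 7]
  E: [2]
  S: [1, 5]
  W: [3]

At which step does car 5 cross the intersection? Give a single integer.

Step 1 [NS]: N:car4-GO,E:wait,S:car1-GO,W:wait | queues: N=2 E=1 S=1 W=1
Step 2 [NS]: N:car6-GO,E:wait,S:car5-GO,W:wait | queues: N=1 E=1 S=0 W=1
Step 3 [NS]: N:car7-GO,E:wait,S:empty,W:wait | queues: N=0 E=1 S=0 W=1
Step 4 [EW]: N:wait,E:car2-GO,S:wait,W:car3-GO | queues: N=0 E=0 S=0 W=0
Car 5 crosses at step 2

2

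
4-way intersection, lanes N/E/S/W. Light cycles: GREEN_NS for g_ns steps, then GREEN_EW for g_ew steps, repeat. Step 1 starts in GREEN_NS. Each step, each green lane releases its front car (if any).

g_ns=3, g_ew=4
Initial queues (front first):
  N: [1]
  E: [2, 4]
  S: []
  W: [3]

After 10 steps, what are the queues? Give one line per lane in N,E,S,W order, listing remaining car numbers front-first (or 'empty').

Step 1 [NS]: N:car1-GO,E:wait,S:empty,W:wait | queues: N=0 E=2 S=0 W=1
Step 2 [NS]: N:empty,E:wait,S:empty,W:wait | queues: N=0 E=2 S=0 W=1
Step 3 [NS]: N:empty,E:wait,S:empty,W:wait | queues: N=0 E=2 S=0 W=1
Step 4 [EW]: N:wait,E:car2-GO,S:wait,W:car3-GO | queues: N=0 E=1 S=0 W=0
Step 5 [EW]: N:wait,E:car4-GO,S:wait,W:empty | queues: N=0 E=0 S=0 W=0

N: empty
E: empty
S: empty
W: empty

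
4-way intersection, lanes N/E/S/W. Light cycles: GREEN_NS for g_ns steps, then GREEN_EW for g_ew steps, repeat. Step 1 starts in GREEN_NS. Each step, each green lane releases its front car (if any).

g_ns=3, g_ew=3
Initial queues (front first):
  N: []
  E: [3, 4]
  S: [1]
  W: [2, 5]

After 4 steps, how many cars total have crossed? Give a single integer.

Step 1 [NS]: N:empty,E:wait,S:car1-GO,W:wait | queues: N=0 E=2 S=0 W=2
Step 2 [NS]: N:empty,E:wait,S:empty,W:wait | queues: N=0 E=2 S=0 W=2
Step 3 [NS]: N:empty,E:wait,S:empty,W:wait | queues: N=0 E=2 S=0 W=2
Step 4 [EW]: N:wait,E:car3-GO,S:wait,W:car2-GO | queues: N=0 E=1 S=0 W=1
Cars crossed by step 4: 3

Answer: 3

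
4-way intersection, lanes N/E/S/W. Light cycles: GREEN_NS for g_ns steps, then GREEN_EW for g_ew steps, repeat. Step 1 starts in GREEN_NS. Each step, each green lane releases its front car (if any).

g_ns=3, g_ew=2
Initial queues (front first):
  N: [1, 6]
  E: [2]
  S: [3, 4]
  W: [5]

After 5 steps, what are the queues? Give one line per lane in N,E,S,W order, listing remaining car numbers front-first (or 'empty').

Step 1 [NS]: N:car1-GO,E:wait,S:car3-GO,W:wait | queues: N=1 E=1 S=1 W=1
Step 2 [NS]: N:car6-GO,E:wait,S:car4-GO,W:wait | queues: N=0 E=1 S=0 W=1
Step 3 [NS]: N:empty,E:wait,S:empty,W:wait | queues: N=0 E=1 S=0 W=1
Step 4 [EW]: N:wait,E:car2-GO,S:wait,W:car5-GO | queues: N=0 E=0 S=0 W=0

N: empty
E: empty
S: empty
W: empty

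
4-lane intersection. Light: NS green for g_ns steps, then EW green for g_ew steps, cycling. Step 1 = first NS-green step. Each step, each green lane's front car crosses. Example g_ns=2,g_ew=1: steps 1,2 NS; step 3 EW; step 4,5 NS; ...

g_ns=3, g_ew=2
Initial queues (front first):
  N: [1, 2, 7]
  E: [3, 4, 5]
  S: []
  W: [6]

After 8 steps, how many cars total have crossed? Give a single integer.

Step 1 [NS]: N:car1-GO,E:wait,S:empty,W:wait | queues: N=2 E=3 S=0 W=1
Step 2 [NS]: N:car2-GO,E:wait,S:empty,W:wait | queues: N=1 E=3 S=0 W=1
Step 3 [NS]: N:car7-GO,E:wait,S:empty,W:wait | queues: N=0 E=3 S=0 W=1
Step 4 [EW]: N:wait,E:car3-GO,S:wait,W:car6-GO | queues: N=0 E=2 S=0 W=0
Step 5 [EW]: N:wait,E:car4-GO,S:wait,W:empty | queues: N=0 E=1 S=0 W=0
Step 6 [NS]: N:empty,E:wait,S:empty,W:wait | queues: N=0 E=1 S=0 W=0
Step 7 [NS]: N:empty,E:wait,S:empty,W:wait | queues: N=0 E=1 S=0 W=0
Step 8 [NS]: N:empty,E:wait,S:empty,W:wait | queues: N=0 E=1 S=0 W=0
Cars crossed by step 8: 6

Answer: 6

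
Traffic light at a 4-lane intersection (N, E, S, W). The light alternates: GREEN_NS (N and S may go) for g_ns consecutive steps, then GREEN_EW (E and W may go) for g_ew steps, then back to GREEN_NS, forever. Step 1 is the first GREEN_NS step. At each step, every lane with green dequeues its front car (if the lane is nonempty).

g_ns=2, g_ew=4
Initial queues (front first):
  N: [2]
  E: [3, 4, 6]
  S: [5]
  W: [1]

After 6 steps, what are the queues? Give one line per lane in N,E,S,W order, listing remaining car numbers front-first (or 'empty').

Step 1 [NS]: N:car2-GO,E:wait,S:car5-GO,W:wait | queues: N=0 E=3 S=0 W=1
Step 2 [NS]: N:empty,E:wait,S:empty,W:wait | queues: N=0 E=3 S=0 W=1
Step 3 [EW]: N:wait,E:car3-GO,S:wait,W:car1-GO | queues: N=0 E=2 S=0 W=0
Step 4 [EW]: N:wait,E:car4-GO,S:wait,W:empty | queues: N=0 E=1 S=0 W=0
Step 5 [EW]: N:wait,E:car6-GO,S:wait,W:empty | queues: N=0 E=0 S=0 W=0

N: empty
E: empty
S: empty
W: empty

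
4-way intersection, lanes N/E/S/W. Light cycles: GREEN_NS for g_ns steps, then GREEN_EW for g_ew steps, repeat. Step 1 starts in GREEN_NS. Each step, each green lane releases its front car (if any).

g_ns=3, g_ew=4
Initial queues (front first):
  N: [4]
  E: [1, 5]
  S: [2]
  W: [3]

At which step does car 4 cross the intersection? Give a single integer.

Step 1 [NS]: N:car4-GO,E:wait,S:car2-GO,W:wait | queues: N=0 E=2 S=0 W=1
Step 2 [NS]: N:empty,E:wait,S:empty,W:wait | queues: N=0 E=2 S=0 W=1
Step 3 [NS]: N:empty,E:wait,S:empty,W:wait | queues: N=0 E=2 S=0 W=1
Step 4 [EW]: N:wait,E:car1-GO,S:wait,W:car3-GO | queues: N=0 E=1 S=0 W=0
Step 5 [EW]: N:wait,E:car5-GO,S:wait,W:empty | queues: N=0 E=0 S=0 W=0
Car 4 crosses at step 1

1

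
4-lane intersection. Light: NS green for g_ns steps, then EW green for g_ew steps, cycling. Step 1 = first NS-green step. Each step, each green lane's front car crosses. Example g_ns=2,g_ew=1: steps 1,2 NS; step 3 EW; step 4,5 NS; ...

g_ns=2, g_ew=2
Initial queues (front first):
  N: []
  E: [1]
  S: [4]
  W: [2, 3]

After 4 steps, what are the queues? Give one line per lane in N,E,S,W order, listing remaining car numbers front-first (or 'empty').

Step 1 [NS]: N:empty,E:wait,S:car4-GO,W:wait | queues: N=0 E=1 S=0 W=2
Step 2 [NS]: N:empty,E:wait,S:empty,W:wait | queues: N=0 E=1 S=0 W=2
Step 3 [EW]: N:wait,E:car1-GO,S:wait,W:car2-GO | queues: N=0 E=0 S=0 W=1
Step 4 [EW]: N:wait,E:empty,S:wait,W:car3-GO | queues: N=0 E=0 S=0 W=0

N: empty
E: empty
S: empty
W: empty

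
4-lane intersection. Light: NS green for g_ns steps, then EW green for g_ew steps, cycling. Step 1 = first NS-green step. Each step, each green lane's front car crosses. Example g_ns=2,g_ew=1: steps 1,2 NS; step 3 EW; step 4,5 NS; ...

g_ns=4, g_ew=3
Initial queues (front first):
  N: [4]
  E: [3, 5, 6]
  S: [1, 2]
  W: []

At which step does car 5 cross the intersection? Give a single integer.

Step 1 [NS]: N:car4-GO,E:wait,S:car1-GO,W:wait | queues: N=0 E=3 S=1 W=0
Step 2 [NS]: N:empty,E:wait,S:car2-GO,W:wait | queues: N=0 E=3 S=0 W=0
Step 3 [NS]: N:empty,E:wait,S:empty,W:wait | queues: N=0 E=3 S=0 W=0
Step 4 [NS]: N:empty,E:wait,S:empty,W:wait | queues: N=0 E=3 S=0 W=0
Step 5 [EW]: N:wait,E:car3-GO,S:wait,W:empty | queues: N=0 E=2 S=0 W=0
Step 6 [EW]: N:wait,E:car5-GO,S:wait,W:empty | queues: N=0 E=1 S=0 W=0
Step 7 [EW]: N:wait,E:car6-GO,S:wait,W:empty | queues: N=0 E=0 S=0 W=0
Car 5 crosses at step 6

6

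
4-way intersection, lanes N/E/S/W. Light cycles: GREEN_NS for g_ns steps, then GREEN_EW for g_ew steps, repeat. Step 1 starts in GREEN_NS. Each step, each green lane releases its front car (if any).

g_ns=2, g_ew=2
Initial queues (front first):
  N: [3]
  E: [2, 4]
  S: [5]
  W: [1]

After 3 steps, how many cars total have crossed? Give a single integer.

Step 1 [NS]: N:car3-GO,E:wait,S:car5-GO,W:wait | queues: N=0 E=2 S=0 W=1
Step 2 [NS]: N:empty,E:wait,S:empty,W:wait | queues: N=0 E=2 S=0 W=1
Step 3 [EW]: N:wait,E:car2-GO,S:wait,W:car1-GO | queues: N=0 E=1 S=0 W=0
Cars crossed by step 3: 4

Answer: 4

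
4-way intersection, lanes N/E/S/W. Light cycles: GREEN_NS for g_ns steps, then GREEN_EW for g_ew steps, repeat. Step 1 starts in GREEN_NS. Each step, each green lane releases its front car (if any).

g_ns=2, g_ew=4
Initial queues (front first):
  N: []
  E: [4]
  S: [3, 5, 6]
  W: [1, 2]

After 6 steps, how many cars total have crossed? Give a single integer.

Answer: 5

Derivation:
Step 1 [NS]: N:empty,E:wait,S:car3-GO,W:wait | queues: N=0 E=1 S=2 W=2
Step 2 [NS]: N:empty,E:wait,S:car5-GO,W:wait | queues: N=0 E=1 S=1 W=2
Step 3 [EW]: N:wait,E:car4-GO,S:wait,W:car1-GO | queues: N=0 E=0 S=1 W=1
Step 4 [EW]: N:wait,E:empty,S:wait,W:car2-GO | queues: N=0 E=0 S=1 W=0
Step 5 [EW]: N:wait,E:empty,S:wait,W:empty | queues: N=0 E=0 S=1 W=0
Step 6 [EW]: N:wait,E:empty,S:wait,W:empty | queues: N=0 E=0 S=1 W=0
Cars crossed by step 6: 5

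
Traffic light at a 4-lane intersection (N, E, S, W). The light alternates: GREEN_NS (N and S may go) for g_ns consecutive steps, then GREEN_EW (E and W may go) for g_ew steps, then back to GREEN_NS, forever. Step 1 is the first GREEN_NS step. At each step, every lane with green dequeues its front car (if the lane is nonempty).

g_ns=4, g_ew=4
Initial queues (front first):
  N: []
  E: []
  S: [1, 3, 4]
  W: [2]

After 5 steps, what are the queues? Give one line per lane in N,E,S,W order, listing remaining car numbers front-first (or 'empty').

Step 1 [NS]: N:empty,E:wait,S:car1-GO,W:wait | queues: N=0 E=0 S=2 W=1
Step 2 [NS]: N:empty,E:wait,S:car3-GO,W:wait | queues: N=0 E=0 S=1 W=1
Step 3 [NS]: N:empty,E:wait,S:car4-GO,W:wait | queues: N=0 E=0 S=0 W=1
Step 4 [NS]: N:empty,E:wait,S:empty,W:wait | queues: N=0 E=0 S=0 W=1
Step 5 [EW]: N:wait,E:empty,S:wait,W:car2-GO | queues: N=0 E=0 S=0 W=0

N: empty
E: empty
S: empty
W: empty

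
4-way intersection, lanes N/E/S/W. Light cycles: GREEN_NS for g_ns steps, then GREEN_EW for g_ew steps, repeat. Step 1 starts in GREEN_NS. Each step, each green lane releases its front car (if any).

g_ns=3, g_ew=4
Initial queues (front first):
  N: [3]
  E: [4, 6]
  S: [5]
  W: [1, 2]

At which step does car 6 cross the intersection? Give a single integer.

Step 1 [NS]: N:car3-GO,E:wait,S:car5-GO,W:wait | queues: N=0 E=2 S=0 W=2
Step 2 [NS]: N:empty,E:wait,S:empty,W:wait | queues: N=0 E=2 S=0 W=2
Step 3 [NS]: N:empty,E:wait,S:empty,W:wait | queues: N=0 E=2 S=0 W=2
Step 4 [EW]: N:wait,E:car4-GO,S:wait,W:car1-GO | queues: N=0 E=1 S=0 W=1
Step 5 [EW]: N:wait,E:car6-GO,S:wait,W:car2-GO | queues: N=0 E=0 S=0 W=0
Car 6 crosses at step 5

5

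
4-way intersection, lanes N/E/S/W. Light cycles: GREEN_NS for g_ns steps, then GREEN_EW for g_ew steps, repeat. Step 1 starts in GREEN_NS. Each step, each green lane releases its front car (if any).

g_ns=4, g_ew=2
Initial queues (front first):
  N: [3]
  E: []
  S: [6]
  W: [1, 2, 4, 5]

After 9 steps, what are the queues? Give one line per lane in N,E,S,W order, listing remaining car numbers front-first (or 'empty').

Step 1 [NS]: N:car3-GO,E:wait,S:car6-GO,W:wait | queues: N=0 E=0 S=0 W=4
Step 2 [NS]: N:empty,E:wait,S:empty,W:wait | queues: N=0 E=0 S=0 W=4
Step 3 [NS]: N:empty,E:wait,S:empty,W:wait | queues: N=0 E=0 S=0 W=4
Step 4 [NS]: N:empty,E:wait,S:empty,W:wait | queues: N=0 E=0 S=0 W=4
Step 5 [EW]: N:wait,E:empty,S:wait,W:car1-GO | queues: N=0 E=0 S=0 W=3
Step 6 [EW]: N:wait,E:empty,S:wait,W:car2-GO | queues: N=0 E=0 S=0 W=2
Step 7 [NS]: N:empty,E:wait,S:empty,W:wait | queues: N=0 E=0 S=0 W=2
Step 8 [NS]: N:empty,E:wait,S:empty,W:wait | queues: N=0 E=0 S=0 W=2
Step 9 [NS]: N:empty,E:wait,S:empty,W:wait | queues: N=0 E=0 S=0 W=2

N: empty
E: empty
S: empty
W: 4 5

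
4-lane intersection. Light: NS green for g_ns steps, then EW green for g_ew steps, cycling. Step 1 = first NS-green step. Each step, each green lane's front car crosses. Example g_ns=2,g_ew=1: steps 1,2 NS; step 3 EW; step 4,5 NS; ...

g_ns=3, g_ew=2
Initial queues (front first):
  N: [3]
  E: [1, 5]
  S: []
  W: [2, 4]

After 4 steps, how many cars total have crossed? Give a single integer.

Step 1 [NS]: N:car3-GO,E:wait,S:empty,W:wait | queues: N=0 E=2 S=0 W=2
Step 2 [NS]: N:empty,E:wait,S:empty,W:wait | queues: N=0 E=2 S=0 W=2
Step 3 [NS]: N:empty,E:wait,S:empty,W:wait | queues: N=0 E=2 S=0 W=2
Step 4 [EW]: N:wait,E:car1-GO,S:wait,W:car2-GO | queues: N=0 E=1 S=0 W=1
Cars crossed by step 4: 3

Answer: 3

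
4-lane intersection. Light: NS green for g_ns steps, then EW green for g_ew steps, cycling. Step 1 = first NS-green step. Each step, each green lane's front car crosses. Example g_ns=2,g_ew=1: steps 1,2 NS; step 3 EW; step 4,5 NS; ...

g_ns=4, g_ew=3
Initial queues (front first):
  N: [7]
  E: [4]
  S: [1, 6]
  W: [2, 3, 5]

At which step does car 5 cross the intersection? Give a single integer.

Step 1 [NS]: N:car7-GO,E:wait,S:car1-GO,W:wait | queues: N=0 E=1 S=1 W=3
Step 2 [NS]: N:empty,E:wait,S:car6-GO,W:wait | queues: N=0 E=1 S=0 W=3
Step 3 [NS]: N:empty,E:wait,S:empty,W:wait | queues: N=0 E=1 S=0 W=3
Step 4 [NS]: N:empty,E:wait,S:empty,W:wait | queues: N=0 E=1 S=0 W=3
Step 5 [EW]: N:wait,E:car4-GO,S:wait,W:car2-GO | queues: N=0 E=0 S=0 W=2
Step 6 [EW]: N:wait,E:empty,S:wait,W:car3-GO | queues: N=0 E=0 S=0 W=1
Step 7 [EW]: N:wait,E:empty,S:wait,W:car5-GO | queues: N=0 E=0 S=0 W=0
Car 5 crosses at step 7

7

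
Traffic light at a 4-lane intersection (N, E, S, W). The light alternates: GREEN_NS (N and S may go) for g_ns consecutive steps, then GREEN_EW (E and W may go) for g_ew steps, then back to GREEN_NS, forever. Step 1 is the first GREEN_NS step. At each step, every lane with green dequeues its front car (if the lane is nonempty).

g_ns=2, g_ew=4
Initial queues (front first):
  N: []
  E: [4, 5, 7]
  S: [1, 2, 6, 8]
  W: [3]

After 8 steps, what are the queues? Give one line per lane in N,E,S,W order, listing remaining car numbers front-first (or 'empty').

Step 1 [NS]: N:empty,E:wait,S:car1-GO,W:wait | queues: N=0 E=3 S=3 W=1
Step 2 [NS]: N:empty,E:wait,S:car2-GO,W:wait | queues: N=0 E=3 S=2 W=1
Step 3 [EW]: N:wait,E:car4-GO,S:wait,W:car3-GO | queues: N=0 E=2 S=2 W=0
Step 4 [EW]: N:wait,E:car5-GO,S:wait,W:empty | queues: N=0 E=1 S=2 W=0
Step 5 [EW]: N:wait,E:car7-GO,S:wait,W:empty | queues: N=0 E=0 S=2 W=0
Step 6 [EW]: N:wait,E:empty,S:wait,W:empty | queues: N=0 E=0 S=2 W=0
Step 7 [NS]: N:empty,E:wait,S:car6-GO,W:wait | queues: N=0 E=0 S=1 W=0
Step 8 [NS]: N:empty,E:wait,S:car8-GO,W:wait | queues: N=0 E=0 S=0 W=0

N: empty
E: empty
S: empty
W: empty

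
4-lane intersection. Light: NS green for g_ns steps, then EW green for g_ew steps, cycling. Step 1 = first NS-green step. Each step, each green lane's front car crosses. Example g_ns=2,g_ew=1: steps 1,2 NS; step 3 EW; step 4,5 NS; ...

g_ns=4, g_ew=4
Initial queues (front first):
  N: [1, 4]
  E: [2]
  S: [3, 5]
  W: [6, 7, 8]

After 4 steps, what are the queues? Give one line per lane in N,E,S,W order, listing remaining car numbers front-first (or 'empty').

Step 1 [NS]: N:car1-GO,E:wait,S:car3-GO,W:wait | queues: N=1 E=1 S=1 W=3
Step 2 [NS]: N:car4-GO,E:wait,S:car5-GO,W:wait | queues: N=0 E=1 S=0 W=3
Step 3 [NS]: N:empty,E:wait,S:empty,W:wait | queues: N=0 E=1 S=0 W=3
Step 4 [NS]: N:empty,E:wait,S:empty,W:wait | queues: N=0 E=1 S=0 W=3

N: empty
E: 2
S: empty
W: 6 7 8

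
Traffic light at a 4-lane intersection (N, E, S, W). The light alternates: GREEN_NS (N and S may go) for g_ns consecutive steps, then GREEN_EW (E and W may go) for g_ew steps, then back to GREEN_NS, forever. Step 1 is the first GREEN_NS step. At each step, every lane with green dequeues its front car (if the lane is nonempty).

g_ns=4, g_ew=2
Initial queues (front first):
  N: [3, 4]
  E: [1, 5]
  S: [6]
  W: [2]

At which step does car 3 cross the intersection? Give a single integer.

Step 1 [NS]: N:car3-GO,E:wait,S:car6-GO,W:wait | queues: N=1 E=2 S=0 W=1
Step 2 [NS]: N:car4-GO,E:wait,S:empty,W:wait | queues: N=0 E=2 S=0 W=1
Step 3 [NS]: N:empty,E:wait,S:empty,W:wait | queues: N=0 E=2 S=0 W=1
Step 4 [NS]: N:empty,E:wait,S:empty,W:wait | queues: N=0 E=2 S=0 W=1
Step 5 [EW]: N:wait,E:car1-GO,S:wait,W:car2-GO | queues: N=0 E=1 S=0 W=0
Step 6 [EW]: N:wait,E:car5-GO,S:wait,W:empty | queues: N=0 E=0 S=0 W=0
Car 3 crosses at step 1

1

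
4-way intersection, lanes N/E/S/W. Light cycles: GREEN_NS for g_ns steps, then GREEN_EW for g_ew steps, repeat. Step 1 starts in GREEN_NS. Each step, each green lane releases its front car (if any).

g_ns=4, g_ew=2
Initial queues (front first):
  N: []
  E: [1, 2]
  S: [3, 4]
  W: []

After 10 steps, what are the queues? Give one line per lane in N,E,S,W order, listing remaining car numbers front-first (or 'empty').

Step 1 [NS]: N:empty,E:wait,S:car3-GO,W:wait | queues: N=0 E=2 S=1 W=0
Step 2 [NS]: N:empty,E:wait,S:car4-GO,W:wait | queues: N=0 E=2 S=0 W=0
Step 3 [NS]: N:empty,E:wait,S:empty,W:wait | queues: N=0 E=2 S=0 W=0
Step 4 [NS]: N:empty,E:wait,S:empty,W:wait | queues: N=0 E=2 S=0 W=0
Step 5 [EW]: N:wait,E:car1-GO,S:wait,W:empty | queues: N=0 E=1 S=0 W=0
Step 6 [EW]: N:wait,E:car2-GO,S:wait,W:empty | queues: N=0 E=0 S=0 W=0

N: empty
E: empty
S: empty
W: empty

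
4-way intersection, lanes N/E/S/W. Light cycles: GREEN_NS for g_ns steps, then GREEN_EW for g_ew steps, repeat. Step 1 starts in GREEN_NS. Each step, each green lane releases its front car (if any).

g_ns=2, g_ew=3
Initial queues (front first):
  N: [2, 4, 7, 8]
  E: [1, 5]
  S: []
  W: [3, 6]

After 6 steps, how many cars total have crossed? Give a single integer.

Answer: 7

Derivation:
Step 1 [NS]: N:car2-GO,E:wait,S:empty,W:wait | queues: N=3 E=2 S=0 W=2
Step 2 [NS]: N:car4-GO,E:wait,S:empty,W:wait | queues: N=2 E=2 S=0 W=2
Step 3 [EW]: N:wait,E:car1-GO,S:wait,W:car3-GO | queues: N=2 E=1 S=0 W=1
Step 4 [EW]: N:wait,E:car5-GO,S:wait,W:car6-GO | queues: N=2 E=0 S=0 W=0
Step 5 [EW]: N:wait,E:empty,S:wait,W:empty | queues: N=2 E=0 S=0 W=0
Step 6 [NS]: N:car7-GO,E:wait,S:empty,W:wait | queues: N=1 E=0 S=0 W=0
Cars crossed by step 6: 7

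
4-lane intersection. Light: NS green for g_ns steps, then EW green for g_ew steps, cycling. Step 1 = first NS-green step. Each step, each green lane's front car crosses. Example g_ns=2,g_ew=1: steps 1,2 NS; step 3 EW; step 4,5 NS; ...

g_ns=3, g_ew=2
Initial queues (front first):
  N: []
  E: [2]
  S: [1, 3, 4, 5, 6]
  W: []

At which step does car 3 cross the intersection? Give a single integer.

Step 1 [NS]: N:empty,E:wait,S:car1-GO,W:wait | queues: N=0 E=1 S=4 W=0
Step 2 [NS]: N:empty,E:wait,S:car3-GO,W:wait | queues: N=0 E=1 S=3 W=0
Step 3 [NS]: N:empty,E:wait,S:car4-GO,W:wait | queues: N=0 E=1 S=2 W=0
Step 4 [EW]: N:wait,E:car2-GO,S:wait,W:empty | queues: N=0 E=0 S=2 W=0
Step 5 [EW]: N:wait,E:empty,S:wait,W:empty | queues: N=0 E=0 S=2 W=0
Step 6 [NS]: N:empty,E:wait,S:car5-GO,W:wait | queues: N=0 E=0 S=1 W=0
Step 7 [NS]: N:empty,E:wait,S:car6-GO,W:wait | queues: N=0 E=0 S=0 W=0
Car 3 crosses at step 2

2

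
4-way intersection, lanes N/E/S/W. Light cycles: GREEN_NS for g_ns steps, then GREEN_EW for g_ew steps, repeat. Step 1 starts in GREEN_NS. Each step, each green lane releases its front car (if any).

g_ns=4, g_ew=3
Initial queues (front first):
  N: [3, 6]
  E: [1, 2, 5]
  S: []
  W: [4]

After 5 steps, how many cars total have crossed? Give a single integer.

Answer: 4

Derivation:
Step 1 [NS]: N:car3-GO,E:wait,S:empty,W:wait | queues: N=1 E=3 S=0 W=1
Step 2 [NS]: N:car6-GO,E:wait,S:empty,W:wait | queues: N=0 E=3 S=0 W=1
Step 3 [NS]: N:empty,E:wait,S:empty,W:wait | queues: N=0 E=3 S=0 W=1
Step 4 [NS]: N:empty,E:wait,S:empty,W:wait | queues: N=0 E=3 S=0 W=1
Step 5 [EW]: N:wait,E:car1-GO,S:wait,W:car4-GO | queues: N=0 E=2 S=0 W=0
Cars crossed by step 5: 4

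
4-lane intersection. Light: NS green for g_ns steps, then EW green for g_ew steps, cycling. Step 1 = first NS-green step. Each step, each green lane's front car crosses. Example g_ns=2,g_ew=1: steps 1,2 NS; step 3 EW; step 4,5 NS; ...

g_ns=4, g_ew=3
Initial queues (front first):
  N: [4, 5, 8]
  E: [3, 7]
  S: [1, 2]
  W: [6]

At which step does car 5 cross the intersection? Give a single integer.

Step 1 [NS]: N:car4-GO,E:wait,S:car1-GO,W:wait | queues: N=2 E=2 S=1 W=1
Step 2 [NS]: N:car5-GO,E:wait,S:car2-GO,W:wait | queues: N=1 E=2 S=0 W=1
Step 3 [NS]: N:car8-GO,E:wait,S:empty,W:wait | queues: N=0 E=2 S=0 W=1
Step 4 [NS]: N:empty,E:wait,S:empty,W:wait | queues: N=0 E=2 S=0 W=1
Step 5 [EW]: N:wait,E:car3-GO,S:wait,W:car6-GO | queues: N=0 E=1 S=0 W=0
Step 6 [EW]: N:wait,E:car7-GO,S:wait,W:empty | queues: N=0 E=0 S=0 W=0
Car 5 crosses at step 2

2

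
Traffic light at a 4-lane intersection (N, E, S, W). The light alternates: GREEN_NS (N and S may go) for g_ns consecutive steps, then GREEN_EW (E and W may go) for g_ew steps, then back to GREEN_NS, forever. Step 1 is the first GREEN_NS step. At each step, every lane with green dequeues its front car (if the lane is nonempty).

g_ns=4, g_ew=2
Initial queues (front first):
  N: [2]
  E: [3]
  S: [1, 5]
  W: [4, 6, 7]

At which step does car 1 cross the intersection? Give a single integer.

Step 1 [NS]: N:car2-GO,E:wait,S:car1-GO,W:wait | queues: N=0 E=1 S=1 W=3
Step 2 [NS]: N:empty,E:wait,S:car5-GO,W:wait | queues: N=0 E=1 S=0 W=3
Step 3 [NS]: N:empty,E:wait,S:empty,W:wait | queues: N=0 E=1 S=0 W=3
Step 4 [NS]: N:empty,E:wait,S:empty,W:wait | queues: N=0 E=1 S=0 W=3
Step 5 [EW]: N:wait,E:car3-GO,S:wait,W:car4-GO | queues: N=0 E=0 S=0 W=2
Step 6 [EW]: N:wait,E:empty,S:wait,W:car6-GO | queues: N=0 E=0 S=0 W=1
Step 7 [NS]: N:empty,E:wait,S:empty,W:wait | queues: N=0 E=0 S=0 W=1
Step 8 [NS]: N:empty,E:wait,S:empty,W:wait | queues: N=0 E=0 S=0 W=1
Step 9 [NS]: N:empty,E:wait,S:empty,W:wait | queues: N=0 E=0 S=0 W=1
Step 10 [NS]: N:empty,E:wait,S:empty,W:wait | queues: N=0 E=0 S=0 W=1
Step 11 [EW]: N:wait,E:empty,S:wait,W:car7-GO | queues: N=0 E=0 S=0 W=0
Car 1 crosses at step 1

1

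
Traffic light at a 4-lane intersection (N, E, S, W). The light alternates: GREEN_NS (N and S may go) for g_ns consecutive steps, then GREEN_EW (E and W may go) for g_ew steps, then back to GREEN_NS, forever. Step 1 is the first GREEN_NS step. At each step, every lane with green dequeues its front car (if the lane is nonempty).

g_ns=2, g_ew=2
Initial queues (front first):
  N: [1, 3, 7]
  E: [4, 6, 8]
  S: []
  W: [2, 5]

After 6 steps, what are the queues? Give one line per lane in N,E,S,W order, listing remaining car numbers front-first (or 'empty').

Step 1 [NS]: N:car1-GO,E:wait,S:empty,W:wait | queues: N=2 E=3 S=0 W=2
Step 2 [NS]: N:car3-GO,E:wait,S:empty,W:wait | queues: N=1 E=3 S=0 W=2
Step 3 [EW]: N:wait,E:car4-GO,S:wait,W:car2-GO | queues: N=1 E=2 S=0 W=1
Step 4 [EW]: N:wait,E:car6-GO,S:wait,W:car5-GO | queues: N=1 E=1 S=0 W=0
Step 5 [NS]: N:car7-GO,E:wait,S:empty,W:wait | queues: N=0 E=1 S=0 W=0
Step 6 [NS]: N:empty,E:wait,S:empty,W:wait | queues: N=0 E=1 S=0 W=0

N: empty
E: 8
S: empty
W: empty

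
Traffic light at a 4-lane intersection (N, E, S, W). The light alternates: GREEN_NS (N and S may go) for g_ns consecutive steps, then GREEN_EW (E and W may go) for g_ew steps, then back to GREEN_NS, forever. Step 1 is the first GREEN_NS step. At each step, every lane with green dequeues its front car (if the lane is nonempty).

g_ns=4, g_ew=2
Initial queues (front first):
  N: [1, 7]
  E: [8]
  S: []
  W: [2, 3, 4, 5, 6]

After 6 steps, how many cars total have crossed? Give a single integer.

Answer: 5

Derivation:
Step 1 [NS]: N:car1-GO,E:wait,S:empty,W:wait | queues: N=1 E=1 S=0 W=5
Step 2 [NS]: N:car7-GO,E:wait,S:empty,W:wait | queues: N=0 E=1 S=0 W=5
Step 3 [NS]: N:empty,E:wait,S:empty,W:wait | queues: N=0 E=1 S=0 W=5
Step 4 [NS]: N:empty,E:wait,S:empty,W:wait | queues: N=0 E=1 S=0 W=5
Step 5 [EW]: N:wait,E:car8-GO,S:wait,W:car2-GO | queues: N=0 E=0 S=0 W=4
Step 6 [EW]: N:wait,E:empty,S:wait,W:car3-GO | queues: N=0 E=0 S=0 W=3
Cars crossed by step 6: 5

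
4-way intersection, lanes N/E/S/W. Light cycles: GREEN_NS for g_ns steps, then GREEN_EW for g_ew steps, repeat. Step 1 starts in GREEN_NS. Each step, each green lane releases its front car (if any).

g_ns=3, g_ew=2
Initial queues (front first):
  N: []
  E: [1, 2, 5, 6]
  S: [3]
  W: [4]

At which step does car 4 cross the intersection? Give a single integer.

Step 1 [NS]: N:empty,E:wait,S:car3-GO,W:wait | queues: N=0 E=4 S=0 W=1
Step 2 [NS]: N:empty,E:wait,S:empty,W:wait | queues: N=0 E=4 S=0 W=1
Step 3 [NS]: N:empty,E:wait,S:empty,W:wait | queues: N=0 E=4 S=0 W=1
Step 4 [EW]: N:wait,E:car1-GO,S:wait,W:car4-GO | queues: N=0 E=3 S=0 W=0
Step 5 [EW]: N:wait,E:car2-GO,S:wait,W:empty | queues: N=0 E=2 S=0 W=0
Step 6 [NS]: N:empty,E:wait,S:empty,W:wait | queues: N=0 E=2 S=0 W=0
Step 7 [NS]: N:empty,E:wait,S:empty,W:wait | queues: N=0 E=2 S=0 W=0
Step 8 [NS]: N:empty,E:wait,S:empty,W:wait | queues: N=0 E=2 S=0 W=0
Step 9 [EW]: N:wait,E:car5-GO,S:wait,W:empty | queues: N=0 E=1 S=0 W=0
Step 10 [EW]: N:wait,E:car6-GO,S:wait,W:empty | queues: N=0 E=0 S=0 W=0
Car 4 crosses at step 4

4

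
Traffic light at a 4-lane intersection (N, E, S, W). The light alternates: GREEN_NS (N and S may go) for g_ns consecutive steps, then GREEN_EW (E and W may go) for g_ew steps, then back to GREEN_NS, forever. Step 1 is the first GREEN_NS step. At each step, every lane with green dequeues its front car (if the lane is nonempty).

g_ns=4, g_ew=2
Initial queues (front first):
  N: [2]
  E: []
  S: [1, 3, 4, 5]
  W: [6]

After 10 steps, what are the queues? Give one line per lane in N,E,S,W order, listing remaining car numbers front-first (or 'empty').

Step 1 [NS]: N:car2-GO,E:wait,S:car1-GO,W:wait | queues: N=0 E=0 S=3 W=1
Step 2 [NS]: N:empty,E:wait,S:car3-GO,W:wait | queues: N=0 E=0 S=2 W=1
Step 3 [NS]: N:empty,E:wait,S:car4-GO,W:wait | queues: N=0 E=0 S=1 W=1
Step 4 [NS]: N:empty,E:wait,S:car5-GO,W:wait | queues: N=0 E=0 S=0 W=1
Step 5 [EW]: N:wait,E:empty,S:wait,W:car6-GO | queues: N=0 E=0 S=0 W=0

N: empty
E: empty
S: empty
W: empty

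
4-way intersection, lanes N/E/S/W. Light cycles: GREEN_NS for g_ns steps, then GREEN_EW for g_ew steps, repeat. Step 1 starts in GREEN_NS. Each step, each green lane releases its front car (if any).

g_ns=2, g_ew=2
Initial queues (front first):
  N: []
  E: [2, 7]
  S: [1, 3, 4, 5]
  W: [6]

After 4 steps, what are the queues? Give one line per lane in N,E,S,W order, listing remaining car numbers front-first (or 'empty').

Step 1 [NS]: N:empty,E:wait,S:car1-GO,W:wait | queues: N=0 E=2 S=3 W=1
Step 2 [NS]: N:empty,E:wait,S:car3-GO,W:wait | queues: N=0 E=2 S=2 W=1
Step 3 [EW]: N:wait,E:car2-GO,S:wait,W:car6-GO | queues: N=0 E=1 S=2 W=0
Step 4 [EW]: N:wait,E:car7-GO,S:wait,W:empty | queues: N=0 E=0 S=2 W=0

N: empty
E: empty
S: 4 5
W: empty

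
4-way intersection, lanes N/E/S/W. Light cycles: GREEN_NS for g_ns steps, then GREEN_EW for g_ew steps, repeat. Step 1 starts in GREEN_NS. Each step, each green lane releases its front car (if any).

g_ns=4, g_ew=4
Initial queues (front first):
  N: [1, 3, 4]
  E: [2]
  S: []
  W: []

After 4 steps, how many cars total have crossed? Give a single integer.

Answer: 3

Derivation:
Step 1 [NS]: N:car1-GO,E:wait,S:empty,W:wait | queues: N=2 E=1 S=0 W=0
Step 2 [NS]: N:car3-GO,E:wait,S:empty,W:wait | queues: N=1 E=1 S=0 W=0
Step 3 [NS]: N:car4-GO,E:wait,S:empty,W:wait | queues: N=0 E=1 S=0 W=0
Step 4 [NS]: N:empty,E:wait,S:empty,W:wait | queues: N=0 E=1 S=0 W=0
Cars crossed by step 4: 3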